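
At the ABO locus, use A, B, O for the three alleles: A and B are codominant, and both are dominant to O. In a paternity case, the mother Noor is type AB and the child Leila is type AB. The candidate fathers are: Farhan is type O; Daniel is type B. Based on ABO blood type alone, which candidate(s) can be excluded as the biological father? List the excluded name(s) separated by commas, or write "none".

Farhan

A candidate is excluded only if no genotype consistent with his phenotype could produce a type AB child with a type AB mother.
Farhan (type O): no genotype consistent with that phenotype can produce a type-AB child with a type-AB mother.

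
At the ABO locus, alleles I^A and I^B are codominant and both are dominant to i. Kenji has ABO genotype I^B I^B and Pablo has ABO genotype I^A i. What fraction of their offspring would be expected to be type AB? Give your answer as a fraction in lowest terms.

1/2

ABO cross I^B I^B × I^A i → offspring phenotypes: 1/2 B, 1/2 AB.
So P(type AB) = 1/2.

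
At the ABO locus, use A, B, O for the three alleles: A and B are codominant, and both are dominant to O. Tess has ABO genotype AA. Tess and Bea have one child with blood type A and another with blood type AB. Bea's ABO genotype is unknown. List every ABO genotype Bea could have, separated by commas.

AB, BO

For each candidate genotype of Bea, check whether crossing it with AA can produce every observed child phenotype.
  AA → possible child types {A} ✗
  AB → possible child types {A, AB} ✓
  AO → possible child types {A} ✗
  BB → possible child types {AB} ✗
  BO → possible child types {A, AB} ✓
  OO → possible child types {A} ✗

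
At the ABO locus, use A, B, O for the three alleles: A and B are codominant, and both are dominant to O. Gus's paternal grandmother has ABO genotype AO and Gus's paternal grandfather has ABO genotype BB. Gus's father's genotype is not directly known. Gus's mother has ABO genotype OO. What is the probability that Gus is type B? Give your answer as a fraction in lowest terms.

1/2

Gus's father's ABO genotype from AO × BB: 1/2 AB, 1/2 BO.
Crossing each possibility with the mother OO and summing P(type B): 1/2·1/2 + 1/2·1/2 = 1/2.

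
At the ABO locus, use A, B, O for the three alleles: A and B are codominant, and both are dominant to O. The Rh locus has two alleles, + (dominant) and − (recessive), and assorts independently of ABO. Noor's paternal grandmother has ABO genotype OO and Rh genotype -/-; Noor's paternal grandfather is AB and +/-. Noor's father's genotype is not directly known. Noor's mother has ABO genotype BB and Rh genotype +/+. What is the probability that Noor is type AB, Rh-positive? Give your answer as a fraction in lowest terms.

Noor's father's ABO genotype from OO × AB: 1/2 AO, 1/2 BO.
Crossing each possibility with the mother BB and summing P(type AB): 1/2·1/2 + 1/2·0 = 1/4.
Similarly for Rh via the father's Rh distribution: P(Rh+) = 1.
Independent loci: 1/4 × 1 = 1/4.

1/4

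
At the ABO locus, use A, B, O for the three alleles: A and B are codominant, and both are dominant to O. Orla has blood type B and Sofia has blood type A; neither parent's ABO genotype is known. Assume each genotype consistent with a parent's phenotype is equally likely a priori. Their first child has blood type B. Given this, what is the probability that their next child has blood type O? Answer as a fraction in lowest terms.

Possible genotypes: Orla ∈ {BB, BO}; Sofia ∈ {AA, AO}.
Weight each parental genotype pair by prior × P(type-B child):
  BB × AO: posterior weight 2/3; P(next child type O) = 0.
  BO × AO: posterior weight 1/3; P(next child type O) = 1/4.
Weighted sum = 1/12.

1/12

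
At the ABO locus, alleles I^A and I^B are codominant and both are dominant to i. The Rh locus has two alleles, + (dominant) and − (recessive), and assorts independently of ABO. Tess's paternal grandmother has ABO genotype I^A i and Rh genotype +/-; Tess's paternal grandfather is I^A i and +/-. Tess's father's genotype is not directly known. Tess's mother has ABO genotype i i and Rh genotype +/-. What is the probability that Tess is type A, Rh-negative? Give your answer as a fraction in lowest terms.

Tess's father's ABO genotype from I^A i × I^A i: 1/4 I^A I^A, 1/2 I^A i, 1/4 i i.
Crossing each possibility with the mother i i and summing P(type A): 1/4·1 + 1/2·1/2 + 1/4·0 = 1/2.
Similarly for Rh via the father's Rh distribution: P(Rh-) = 1/4.
Independent loci: 1/2 × 1/4 = 1/8.

1/8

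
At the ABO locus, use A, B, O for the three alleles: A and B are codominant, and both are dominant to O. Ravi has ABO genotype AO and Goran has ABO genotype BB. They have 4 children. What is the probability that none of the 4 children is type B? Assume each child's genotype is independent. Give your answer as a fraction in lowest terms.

ABO cross AO × BB → 1/2 B, 1/2 AB.
So P(type B) = 1/2 per child.
P(not type B) = 1/2 for one child; (1/2)^4 = 1/16.

1/16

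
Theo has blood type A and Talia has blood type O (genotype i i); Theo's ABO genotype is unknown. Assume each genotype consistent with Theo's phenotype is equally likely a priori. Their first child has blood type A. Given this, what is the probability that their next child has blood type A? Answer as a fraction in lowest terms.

5/6

Possible genotypes: Theo ∈ {I^A I^A, I^A i}; Talia ∈ {i i}.
Weight each parental genotype pair by prior × P(type-A child):
  I^A I^A × i i: posterior weight 2/3; P(next child type A) = 1.
  I^A i × i i: posterior weight 1/3; P(next child type A) = 1/2.
Weighted sum = 5/6.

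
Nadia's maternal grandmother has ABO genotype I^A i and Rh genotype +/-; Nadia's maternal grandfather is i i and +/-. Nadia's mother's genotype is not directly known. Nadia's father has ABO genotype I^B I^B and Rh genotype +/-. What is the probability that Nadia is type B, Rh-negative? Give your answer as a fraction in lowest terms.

Nadia's mother's ABO genotype from I^A i × i i: 1/2 I^A i, 1/2 i i.
Crossing each possibility with the father I^B I^B and summing P(type B): 1/2·1/2 + 1/2·1 = 3/4.
Similarly for Rh via the mother's Rh distribution: P(Rh-) = 1/4.
Independent loci: 3/4 × 1/4 = 3/16.

3/16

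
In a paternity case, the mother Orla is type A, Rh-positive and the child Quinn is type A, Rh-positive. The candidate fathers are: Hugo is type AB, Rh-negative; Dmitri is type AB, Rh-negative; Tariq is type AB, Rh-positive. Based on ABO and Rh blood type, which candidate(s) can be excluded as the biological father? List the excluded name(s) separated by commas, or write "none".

none

A candidate is excluded only if no genotype consistent with his phenotype could produce a type A, Rh-positive child with a type A, Rh-positive mother.
Every candidate has at least one consistent genotype combination, so none can be excluded.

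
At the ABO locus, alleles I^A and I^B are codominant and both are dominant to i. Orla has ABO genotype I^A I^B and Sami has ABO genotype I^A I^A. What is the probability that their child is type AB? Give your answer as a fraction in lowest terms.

1/2

ABO cross I^A I^B × I^A I^A → offspring phenotypes: 1/2 A, 1/2 AB.
So P(type AB) = 1/2.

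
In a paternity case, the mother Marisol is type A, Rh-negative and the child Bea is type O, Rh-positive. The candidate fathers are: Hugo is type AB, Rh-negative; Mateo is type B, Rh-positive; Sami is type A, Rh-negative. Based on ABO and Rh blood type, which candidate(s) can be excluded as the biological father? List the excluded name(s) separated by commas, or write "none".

Hugo, Sami

A candidate is excluded only if no genotype consistent with his phenotype could produce a type O, Rh-positive child with a type A, Rh-negative mother.
Hugo (type AB, Rh-): no genotype consistent with that phenotype can produce a type-O Rh+ child with a type-A mother.
Sami (type A, Rh-): no genotype consistent with that phenotype can produce a type-O Rh+ child with a type-A mother.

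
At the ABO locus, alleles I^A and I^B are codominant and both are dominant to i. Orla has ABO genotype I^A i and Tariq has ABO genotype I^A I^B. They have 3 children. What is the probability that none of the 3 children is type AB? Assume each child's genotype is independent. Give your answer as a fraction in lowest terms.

27/64

ABO cross I^A i × I^A I^B → 1/2 A, 1/4 B, 1/4 AB.
So P(type AB) = 1/4 per child.
P(not type AB) = 3/4 for one child; (3/4)^3 = 27/64.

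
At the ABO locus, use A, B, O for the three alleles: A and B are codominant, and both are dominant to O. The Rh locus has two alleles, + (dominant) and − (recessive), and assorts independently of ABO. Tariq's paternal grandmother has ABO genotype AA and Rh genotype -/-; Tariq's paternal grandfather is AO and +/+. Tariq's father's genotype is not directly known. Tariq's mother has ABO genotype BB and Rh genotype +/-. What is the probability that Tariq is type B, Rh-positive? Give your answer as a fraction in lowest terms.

Tariq's father's ABO genotype from AA × AO: 1/2 AA, 1/2 AO.
Crossing each possibility with the mother BB and summing P(type B): 1/2·0 + 1/2·1/2 = 1/4.
Similarly for Rh via the father's Rh distribution: P(Rh+) = 3/4.
Independent loci: 1/4 × 3/4 = 3/16.

3/16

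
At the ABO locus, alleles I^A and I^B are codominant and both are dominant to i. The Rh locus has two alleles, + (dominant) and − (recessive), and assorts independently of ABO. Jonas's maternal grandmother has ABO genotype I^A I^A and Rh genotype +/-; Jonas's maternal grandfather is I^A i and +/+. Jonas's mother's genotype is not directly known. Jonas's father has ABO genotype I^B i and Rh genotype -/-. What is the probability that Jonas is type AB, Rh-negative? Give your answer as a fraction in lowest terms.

3/32

Jonas's mother's ABO genotype from I^A I^A × I^A i: 1/2 I^A I^A, 1/2 I^A i.
Crossing each possibility with the father I^B i and summing P(type AB): 1/2·1/2 + 1/2·1/4 = 3/8.
Similarly for Rh via the mother's Rh distribution: P(Rh-) = 1/4.
Independent loci: 3/8 × 1/4 = 3/32.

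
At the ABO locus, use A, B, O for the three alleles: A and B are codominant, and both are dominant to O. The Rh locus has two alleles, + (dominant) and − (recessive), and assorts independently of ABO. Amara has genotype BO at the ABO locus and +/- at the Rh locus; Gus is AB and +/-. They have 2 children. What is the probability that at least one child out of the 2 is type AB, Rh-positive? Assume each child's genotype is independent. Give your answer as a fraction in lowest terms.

87/256

ABO cross BO × AB → 1/4 A, 1/2 B, 1/4 AB.
Rh cross +/- × +/- → 3/4 Rh+, 1/4 Rh-; so P(type AB, Rh-positive) = 1/4 × 3/4 = 3/16 per child.
P(none) = (13/16)^2 = 169/256; P(at least one) = 1 − 169/256 = 87/256.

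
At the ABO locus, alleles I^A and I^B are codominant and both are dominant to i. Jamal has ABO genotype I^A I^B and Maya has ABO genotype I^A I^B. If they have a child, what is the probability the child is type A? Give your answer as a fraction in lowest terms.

1/4

ABO cross I^A I^B × I^A I^B → offspring phenotypes: 1/4 A, 1/4 B, 1/2 AB.
So P(type A) = 1/4.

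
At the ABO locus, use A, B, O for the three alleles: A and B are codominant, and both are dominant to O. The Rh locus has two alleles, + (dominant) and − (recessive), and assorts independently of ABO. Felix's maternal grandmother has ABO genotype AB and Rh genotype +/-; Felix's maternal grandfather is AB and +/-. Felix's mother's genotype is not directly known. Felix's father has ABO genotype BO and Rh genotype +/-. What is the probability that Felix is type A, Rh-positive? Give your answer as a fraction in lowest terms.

Felix's mother's ABO genotype from AB × AB: 1/4 AA, 1/2 AB, 1/4 BB.
Crossing each possibility with the father BO and summing P(type A): 1/4·1/2 + 1/2·1/4 + 1/4·0 = 1/4.
Similarly for Rh via the mother's Rh distribution: P(Rh+) = 3/4.
Independent loci: 1/4 × 3/4 = 3/16.

3/16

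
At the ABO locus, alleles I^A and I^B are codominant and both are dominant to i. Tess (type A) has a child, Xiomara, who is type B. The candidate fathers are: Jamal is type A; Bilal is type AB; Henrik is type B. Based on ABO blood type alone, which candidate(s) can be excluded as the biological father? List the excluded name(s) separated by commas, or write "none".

Jamal

A candidate is excluded only if no genotype consistent with his phenotype could produce a type B child with a type A mother.
Jamal (type A): no genotype consistent with that phenotype can produce a type-B child with a type-A mother.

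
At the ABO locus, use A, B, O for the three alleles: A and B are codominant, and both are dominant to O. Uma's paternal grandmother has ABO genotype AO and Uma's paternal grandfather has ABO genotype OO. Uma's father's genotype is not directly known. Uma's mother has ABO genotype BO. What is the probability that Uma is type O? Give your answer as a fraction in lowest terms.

Uma's father's ABO genotype from AO × OO: 1/2 AO, 1/2 OO.
Crossing each possibility with the mother BO and summing P(type O): 1/2·1/4 + 1/2·1/2 = 3/8.

3/8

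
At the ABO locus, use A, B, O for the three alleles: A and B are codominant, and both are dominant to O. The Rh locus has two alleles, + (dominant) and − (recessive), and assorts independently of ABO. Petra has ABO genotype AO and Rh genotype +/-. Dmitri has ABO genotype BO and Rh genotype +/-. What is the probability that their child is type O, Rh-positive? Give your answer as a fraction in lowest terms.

3/16

ABO cross AO × BO → offspring phenotypes: 1/4 O, 1/4 A, 1/4 B, 1/4 AB.
Rh cross +/- × +/- → 3/4 Rh+, 1/4 Rh-.
Independent loci: P(type O, Rh-positive) = 1/4 × 3/4 = 3/16.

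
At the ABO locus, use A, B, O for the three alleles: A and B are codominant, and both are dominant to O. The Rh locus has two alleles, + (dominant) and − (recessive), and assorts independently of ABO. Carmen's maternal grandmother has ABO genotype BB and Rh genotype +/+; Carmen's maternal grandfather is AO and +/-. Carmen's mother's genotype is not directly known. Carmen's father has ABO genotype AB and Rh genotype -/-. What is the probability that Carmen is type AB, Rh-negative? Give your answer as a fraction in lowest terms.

Carmen's mother's ABO genotype from BB × AO: 1/2 AB, 1/2 BO.
Crossing each possibility with the father AB and summing P(type AB): 1/2·1/2 + 1/2·1/4 = 3/8.
Similarly for Rh via the mother's Rh distribution: P(Rh-) = 1/4.
Independent loci: 3/8 × 1/4 = 3/32.

3/32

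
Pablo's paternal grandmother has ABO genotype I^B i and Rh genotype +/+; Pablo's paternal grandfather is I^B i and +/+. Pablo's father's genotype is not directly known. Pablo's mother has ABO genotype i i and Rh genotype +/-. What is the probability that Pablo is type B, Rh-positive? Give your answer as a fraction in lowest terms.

Pablo's father's ABO genotype from I^B i × I^B i: 1/4 I^B I^B, 1/2 I^B i, 1/4 i i.
Crossing each possibility with the mother i i and summing P(type B): 1/4·1 + 1/2·1/2 + 1/4·0 = 1/2.
Similarly for Rh via the father's Rh distribution: P(Rh+) = 1.
Independent loci: 1/2 × 1 = 1/2.

1/2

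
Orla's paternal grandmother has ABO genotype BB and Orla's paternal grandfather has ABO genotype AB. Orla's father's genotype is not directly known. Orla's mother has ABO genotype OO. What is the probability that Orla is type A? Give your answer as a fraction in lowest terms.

Orla's father's ABO genotype from BB × AB: 1/2 AB, 1/2 BB.
Crossing each possibility with the mother OO and summing P(type A): 1/2·1/2 + 1/2·0 = 1/4.

1/4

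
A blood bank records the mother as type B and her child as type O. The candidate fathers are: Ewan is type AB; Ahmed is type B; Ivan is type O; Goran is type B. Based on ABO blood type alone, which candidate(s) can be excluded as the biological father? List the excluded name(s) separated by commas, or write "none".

Ewan

A candidate is excluded only if no genotype consistent with his phenotype could produce a type O child with a type B mother.
Ewan (type AB): no genotype consistent with that phenotype can produce a type-O child with a type-B mother.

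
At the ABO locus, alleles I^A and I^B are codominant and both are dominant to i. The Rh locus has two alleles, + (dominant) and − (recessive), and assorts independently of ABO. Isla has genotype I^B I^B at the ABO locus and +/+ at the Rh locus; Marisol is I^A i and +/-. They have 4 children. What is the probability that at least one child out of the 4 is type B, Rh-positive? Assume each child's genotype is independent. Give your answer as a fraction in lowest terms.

ABO cross I^B I^B × I^A i → 1/2 B, 1/2 AB.
Rh cross +/+ × +/- → 1 Rh+; so P(type B, Rh-positive) = 1/2 × 1 = 1/2 per child.
P(none) = (1/2)^4 = 1/16; P(at least one) = 1 − 1/16 = 15/16.

15/16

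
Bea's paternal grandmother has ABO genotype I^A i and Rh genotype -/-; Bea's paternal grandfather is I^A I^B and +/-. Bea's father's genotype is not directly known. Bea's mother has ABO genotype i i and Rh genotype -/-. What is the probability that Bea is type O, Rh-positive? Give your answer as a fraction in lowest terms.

Bea's father's ABO genotype from I^A i × I^A I^B: 1/4 I^A I^A, 1/4 I^A I^B, 1/4 I^A i, 1/4 I^B i.
Crossing each possibility with the mother i i and summing P(type O): 1/4·0 + 1/4·0 + 1/4·1/2 + 1/4·1/2 = 1/4.
Similarly for Rh via the father's Rh distribution: P(Rh+) = 1/4.
Independent loci: 1/4 × 1/4 = 1/16.

1/16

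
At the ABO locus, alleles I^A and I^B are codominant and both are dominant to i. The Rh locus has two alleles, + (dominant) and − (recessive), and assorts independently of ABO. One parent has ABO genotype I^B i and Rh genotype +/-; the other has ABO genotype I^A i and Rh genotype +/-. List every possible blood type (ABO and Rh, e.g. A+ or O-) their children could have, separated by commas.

O+, O-, A+, A-, B+, B-, AB+, AB-

Gametes from I^B i × I^A i give offspring ABO genotypes I^A I^B, I^A i, I^B i, i i, i.e. phenotypes O, A, B, AB.
Rh cross +/- × +/- → phenotypes Rh+, Rh-.
Combining independently: O+, O-, A+, A-, B+, B-, AB+, AB-.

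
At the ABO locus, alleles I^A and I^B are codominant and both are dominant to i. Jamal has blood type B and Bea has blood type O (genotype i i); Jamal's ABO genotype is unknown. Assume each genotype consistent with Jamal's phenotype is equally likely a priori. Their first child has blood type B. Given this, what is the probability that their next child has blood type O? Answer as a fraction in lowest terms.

1/6

Possible genotypes: Jamal ∈ {I^B I^B, I^B i}; Bea ∈ {i i}.
Weight each parental genotype pair by prior × P(type-B child):
  I^B I^B × i i: posterior weight 2/3; P(next child type O) = 0.
  I^B i × i i: posterior weight 1/3; P(next child type O) = 1/2.
Weighted sum = 1/6.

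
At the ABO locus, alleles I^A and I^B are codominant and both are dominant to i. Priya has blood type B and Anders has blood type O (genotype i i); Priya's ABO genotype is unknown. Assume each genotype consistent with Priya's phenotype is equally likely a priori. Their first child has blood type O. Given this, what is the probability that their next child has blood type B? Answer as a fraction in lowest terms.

1/2

Possible genotypes: Priya ∈ {I^B I^B, I^B i}; Anders ∈ {i i}.
Weight each parental genotype pair by prior × P(type-O child):
  I^B i × i i: posterior weight 1; P(next child type B) = 1/2.
Weighted sum = 1/2.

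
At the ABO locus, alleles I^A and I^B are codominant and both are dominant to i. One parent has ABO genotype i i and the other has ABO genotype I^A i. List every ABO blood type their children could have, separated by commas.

O, A

Gametes from i i × I^A i give offspring ABO genotypes I^A i, i i, i.e. phenotypes O, A.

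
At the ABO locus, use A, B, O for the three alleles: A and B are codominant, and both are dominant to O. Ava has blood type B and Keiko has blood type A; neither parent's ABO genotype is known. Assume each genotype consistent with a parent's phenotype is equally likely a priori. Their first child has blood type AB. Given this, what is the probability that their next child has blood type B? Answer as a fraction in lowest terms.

Possible genotypes: Ava ∈ {BB, BO}; Keiko ∈ {AA, AO}.
Weight each parental genotype pair by prior × P(type-AB child):
  BB × AA: posterior weight 4/9; P(next child type B) = 0.
  BB × AO: posterior weight 2/9; P(next child type B) = 1/2.
  BO × AA: posterior weight 2/9; P(next child type B) = 0.
  BO × AO: posterior weight 1/9; P(next child type B) = 1/4.
Weighted sum = 5/36.

5/36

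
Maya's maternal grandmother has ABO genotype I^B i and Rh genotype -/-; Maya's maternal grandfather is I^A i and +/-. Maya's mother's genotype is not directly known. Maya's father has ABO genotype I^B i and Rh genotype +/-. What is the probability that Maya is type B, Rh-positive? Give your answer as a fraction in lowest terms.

Maya's mother's ABO genotype from I^B i × I^A i: 1/4 I^A I^B, 1/4 I^A i, 1/4 I^B i, 1/4 i i.
Crossing each possibility with the father I^B i and summing P(type B): 1/4·1/2 + 1/4·1/4 + 1/4·3/4 + 1/4·1/2 = 1/2.
Similarly for Rh via the mother's Rh distribution: P(Rh+) = 5/8.
Independent loci: 1/2 × 5/8 = 5/16.

5/16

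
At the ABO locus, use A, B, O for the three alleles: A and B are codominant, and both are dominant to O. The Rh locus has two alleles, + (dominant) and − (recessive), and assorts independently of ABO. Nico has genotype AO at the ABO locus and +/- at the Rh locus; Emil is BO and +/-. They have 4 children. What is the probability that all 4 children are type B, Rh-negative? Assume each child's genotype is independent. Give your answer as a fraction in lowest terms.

ABO cross AO × BO → 1/4 O, 1/4 A, 1/4 B, 1/4 AB.
Rh cross +/- × +/- → 3/4 Rh+, 1/4 Rh-; so P(type B, Rh-negative) = 1/4 × 1/4 = 1/16 per child.
All 4 independent: (1/16)^4 = 1/65536.

1/65536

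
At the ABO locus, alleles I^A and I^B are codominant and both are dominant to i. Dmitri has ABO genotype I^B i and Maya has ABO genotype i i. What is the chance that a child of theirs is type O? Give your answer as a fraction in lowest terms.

ABO cross I^B i × i i → offspring phenotypes: 1/2 O, 1/2 B.
So P(type O) = 1/2.

1/2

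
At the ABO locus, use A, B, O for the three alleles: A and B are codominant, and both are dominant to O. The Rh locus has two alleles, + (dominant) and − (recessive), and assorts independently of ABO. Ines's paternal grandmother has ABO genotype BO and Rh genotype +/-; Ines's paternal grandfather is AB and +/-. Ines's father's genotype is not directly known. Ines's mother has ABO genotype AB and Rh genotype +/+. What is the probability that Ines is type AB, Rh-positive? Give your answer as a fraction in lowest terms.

3/8

Ines's father's ABO genotype from BO × AB: 1/4 AB, 1/4 AO, 1/4 BB, 1/4 BO.
Crossing each possibility with the mother AB and summing P(type AB): 1/4·1/2 + 1/4·1/4 + 1/4·1/2 + 1/4·1/4 = 3/8.
Similarly for Rh via the father's Rh distribution: P(Rh+) = 1.
Independent loci: 3/8 × 1 = 3/8.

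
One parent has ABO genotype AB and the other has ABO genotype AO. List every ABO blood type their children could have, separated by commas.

A, B, AB

Gametes from AB × AO give offspring ABO genotypes AA, AB, AO, BO, i.e. phenotypes A, B, AB.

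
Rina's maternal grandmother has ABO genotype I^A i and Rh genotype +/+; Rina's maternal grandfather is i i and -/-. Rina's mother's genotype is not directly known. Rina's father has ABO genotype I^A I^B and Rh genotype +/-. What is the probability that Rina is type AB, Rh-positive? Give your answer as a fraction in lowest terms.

3/32

Rina's mother's ABO genotype from I^A i × i i: 1/2 I^A i, 1/2 i i.
Crossing each possibility with the father I^A I^B and summing P(type AB): 1/2·1/4 + 1/2·0 = 1/8.
Similarly for Rh via the mother's Rh distribution: P(Rh+) = 3/4.
Independent loci: 1/8 × 3/4 = 3/32.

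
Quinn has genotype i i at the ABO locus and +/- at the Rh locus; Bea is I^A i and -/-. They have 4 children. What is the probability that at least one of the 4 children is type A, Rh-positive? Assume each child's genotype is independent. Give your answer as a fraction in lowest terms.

175/256

ABO cross i i × I^A i → 1/2 O, 1/2 A.
Rh cross +/- × -/- → 1/2 Rh+, 1/2 Rh-; so P(type A, Rh-positive) = 1/2 × 1/2 = 1/4 per child.
P(none) = (3/4)^4 = 81/256; P(at least one) = 1 − 81/256 = 175/256.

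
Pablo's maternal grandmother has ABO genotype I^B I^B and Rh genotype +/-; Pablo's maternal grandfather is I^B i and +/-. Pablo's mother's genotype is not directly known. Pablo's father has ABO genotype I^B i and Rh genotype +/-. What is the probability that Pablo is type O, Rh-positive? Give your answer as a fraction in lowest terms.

Pablo's mother's ABO genotype from I^B I^B × I^B i: 1/2 I^B I^B, 1/2 I^B i.
Crossing each possibility with the father I^B i and summing P(type O): 1/2·0 + 1/2·1/4 = 1/8.
Similarly for Rh via the mother's Rh distribution: P(Rh+) = 3/4.
Independent loci: 1/8 × 3/4 = 3/32.

3/32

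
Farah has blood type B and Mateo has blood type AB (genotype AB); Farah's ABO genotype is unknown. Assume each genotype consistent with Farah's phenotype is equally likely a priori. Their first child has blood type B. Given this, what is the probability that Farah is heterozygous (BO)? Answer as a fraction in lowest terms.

Possible genotypes: Farah ∈ {BB, BO}; Mateo ∈ {AB}.
Weight each parental genotype pair by prior × P(type-B child):
  BB × AB: posterior weight 1/2.
  BO × AB: posterior weight 1/2.
Sum the posterior weight over pairs where Farah is BO: 1/2.

1/2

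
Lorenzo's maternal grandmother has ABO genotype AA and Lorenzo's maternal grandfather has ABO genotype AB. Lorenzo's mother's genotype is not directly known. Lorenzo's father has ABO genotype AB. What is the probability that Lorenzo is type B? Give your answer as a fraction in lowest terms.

1/8

Lorenzo's mother's ABO genotype from AA × AB: 1/2 AA, 1/2 AB.
Crossing each possibility with the father AB and summing P(type B): 1/2·0 + 1/2·1/4 = 1/8.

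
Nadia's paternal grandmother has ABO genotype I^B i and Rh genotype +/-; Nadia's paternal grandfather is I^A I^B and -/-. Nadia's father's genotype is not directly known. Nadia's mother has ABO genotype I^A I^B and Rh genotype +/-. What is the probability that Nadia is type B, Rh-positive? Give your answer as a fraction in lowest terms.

Nadia's father's ABO genotype from I^B i × I^A I^B: 1/4 I^A I^B, 1/4 I^A i, 1/4 I^B I^B, 1/4 I^B i.
Crossing each possibility with the mother I^A I^B and summing P(type B): 1/4·1/4 + 1/4·1/4 + 1/4·1/2 + 1/4·1/2 = 3/8.
Similarly for Rh via the father's Rh distribution: P(Rh+) = 5/8.
Independent loci: 3/8 × 5/8 = 15/64.

15/64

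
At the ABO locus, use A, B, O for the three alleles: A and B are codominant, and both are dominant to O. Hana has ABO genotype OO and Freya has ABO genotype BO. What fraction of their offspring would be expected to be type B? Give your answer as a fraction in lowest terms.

ABO cross OO × BO → offspring phenotypes: 1/2 O, 1/2 B.
So P(type B) = 1/2.

1/2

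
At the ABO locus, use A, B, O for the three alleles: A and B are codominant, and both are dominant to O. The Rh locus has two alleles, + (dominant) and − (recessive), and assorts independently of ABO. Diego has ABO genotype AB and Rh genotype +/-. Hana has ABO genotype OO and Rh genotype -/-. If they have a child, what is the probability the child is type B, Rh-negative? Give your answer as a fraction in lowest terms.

1/4

ABO cross AB × OO → offspring phenotypes: 1/2 A, 1/2 B.
Rh cross +/- × -/- → 1/2 Rh+, 1/2 Rh-.
Independent loci: P(type B, Rh-negative) = 1/2 × 1/2 = 1/4.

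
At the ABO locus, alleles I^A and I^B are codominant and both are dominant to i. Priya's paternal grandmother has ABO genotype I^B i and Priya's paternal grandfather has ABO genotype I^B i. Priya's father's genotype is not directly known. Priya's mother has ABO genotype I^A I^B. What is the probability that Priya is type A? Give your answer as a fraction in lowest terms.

1/4

Priya's father's ABO genotype from I^B i × I^B i: 1/4 I^B I^B, 1/2 I^B i, 1/4 i i.
Crossing each possibility with the mother I^A I^B and summing P(type A): 1/4·0 + 1/2·1/4 + 1/4·1/2 = 1/4.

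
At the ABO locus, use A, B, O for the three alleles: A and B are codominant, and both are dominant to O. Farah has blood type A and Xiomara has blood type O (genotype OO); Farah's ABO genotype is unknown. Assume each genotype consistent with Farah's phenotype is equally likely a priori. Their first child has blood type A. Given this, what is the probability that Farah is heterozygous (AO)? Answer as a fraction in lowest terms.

Possible genotypes: Farah ∈ {AA, AO}; Xiomara ∈ {OO}.
Weight each parental genotype pair by prior × P(type-A child):
  AA × OO: posterior weight 2/3.
  AO × OO: posterior weight 1/3.
Sum the posterior weight over pairs where Farah is AO: 1/3.

1/3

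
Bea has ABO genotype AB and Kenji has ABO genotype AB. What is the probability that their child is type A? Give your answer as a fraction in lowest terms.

1/4

ABO cross AB × AB → offspring phenotypes: 1/4 A, 1/4 B, 1/2 AB.
So P(type A) = 1/4.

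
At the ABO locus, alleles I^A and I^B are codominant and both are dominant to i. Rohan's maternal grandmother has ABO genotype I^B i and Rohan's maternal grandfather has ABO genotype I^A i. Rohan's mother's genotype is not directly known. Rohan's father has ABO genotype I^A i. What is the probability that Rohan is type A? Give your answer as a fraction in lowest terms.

1/2

Rohan's mother's ABO genotype from I^B i × I^A i: 1/4 I^A I^B, 1/4 I^A i, 1/4 I^B i, 1/4 i i.
Crossing each possibility with the father I^A i and summing P(type A): 1/4·1/2 + 1/4·3/4 + 1/4·1/4 + 1/4·1/2 = 1/2.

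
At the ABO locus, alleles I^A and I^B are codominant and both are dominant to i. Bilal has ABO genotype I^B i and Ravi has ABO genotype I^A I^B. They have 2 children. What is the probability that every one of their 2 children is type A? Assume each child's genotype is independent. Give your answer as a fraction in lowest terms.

1/16

ABO cross I^B i × I^A I^B → 1/4 A, 1/2 B, 1/4 AB.
So P(type A) = 1/4 per child.
All 2 independent: (1/4)^2 = 1/16.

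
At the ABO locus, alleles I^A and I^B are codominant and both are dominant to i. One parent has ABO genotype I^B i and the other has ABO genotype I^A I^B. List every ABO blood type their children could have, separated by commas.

A, B, AB

Gametes from I^B i × I^A I^B give offspring ABO genotypes I^A I^B, I^A i, I^B I^B, I^B i, i.e. phenotypes A, B, AB.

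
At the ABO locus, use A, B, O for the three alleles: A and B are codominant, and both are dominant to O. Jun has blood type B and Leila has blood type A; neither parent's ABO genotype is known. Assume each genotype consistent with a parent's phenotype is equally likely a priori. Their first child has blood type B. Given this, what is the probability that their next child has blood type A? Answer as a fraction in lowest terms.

1/12

Possible genotypes: Jun ∈ {BB, BO}; Leila ∈ {AA, AO}.
Weight each parental genotype pair by prior × P(type-B child):
  BB × AO: posterior weight 2/3; P(next child type A) = 0.
  BO × AO: posterior weight 1/3; P(next child type A) = 1/4.
Weighted sum = 1/12.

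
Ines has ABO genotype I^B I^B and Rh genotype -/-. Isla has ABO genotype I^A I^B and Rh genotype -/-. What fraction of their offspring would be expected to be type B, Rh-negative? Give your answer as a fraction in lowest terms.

1/2

ABO cross I^B I^B × I^A I^B → offspring phenotypes: 1/2 B, 1/2 AB.
Rh cross -/- × -/- → 1 Rh-.
Independent loci: P(type B, Rh-negative) = 1/2 × 1 = 1/2.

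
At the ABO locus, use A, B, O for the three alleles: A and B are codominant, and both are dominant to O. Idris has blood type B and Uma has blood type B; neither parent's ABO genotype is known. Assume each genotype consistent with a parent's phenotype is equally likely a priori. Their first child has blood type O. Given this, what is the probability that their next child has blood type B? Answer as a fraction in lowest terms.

3/4

Possible genotypes: Idris ∈ {BB, BO}; Uma ∈ {BB, BO}.
Weight each parental genotype pair by prior × P(type-O child):
  BO × BO: posterior weight 1; P(next child type B) = 3/4.
Weighted sum = 3/4.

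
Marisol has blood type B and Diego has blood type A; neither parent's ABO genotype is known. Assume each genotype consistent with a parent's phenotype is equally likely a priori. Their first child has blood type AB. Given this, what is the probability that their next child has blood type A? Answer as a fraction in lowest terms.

Possible genotypes: Marisol ∈ {BB, BO}; Diego ∈ {AA, AO}.
Weight each parental genotype pair by prior × P(type-AB child):
  BB × AA: posterior weight 4/9; P(next child type A) = 0.
  BB × AO: posterior weight 2/9; P(next child type A) = 0.
  BO × AA: posterior weight 2/9; P(next child type A) = 1/2.
  BO × AO: posterior weight 1/9; P(next child type A) = 1/4.
Weighted sum = 5/36.

5/36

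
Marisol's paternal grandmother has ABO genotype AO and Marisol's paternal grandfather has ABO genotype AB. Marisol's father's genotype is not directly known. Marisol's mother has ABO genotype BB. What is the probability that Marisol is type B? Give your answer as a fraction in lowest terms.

Marisol's father's ABO genotype from AO × AB: 1/4 AA, 1/4 AB, 1/4 AO, 1/4 BO.
Crossing each possibility with the mother BB and summing P(type B): 1/4·0 + 1/4·1/2 + 1/4·1/2 + 1/4·1 = 1/2.

1/2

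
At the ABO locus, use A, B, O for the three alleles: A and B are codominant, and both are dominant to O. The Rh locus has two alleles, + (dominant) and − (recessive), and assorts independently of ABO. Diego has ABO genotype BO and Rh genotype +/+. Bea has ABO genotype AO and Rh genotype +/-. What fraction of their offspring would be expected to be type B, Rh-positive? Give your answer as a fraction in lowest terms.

ABO cross BO × AO → offspring phenotypes: 1/4 O, 1/4 A, 1/4 B, 1/4 AB.
Rh cross +/+ × +/- → 1 Rh+.
Independent loci: P(type B, Rh-positive) = 1/4 × 1 = 1/4.

1/4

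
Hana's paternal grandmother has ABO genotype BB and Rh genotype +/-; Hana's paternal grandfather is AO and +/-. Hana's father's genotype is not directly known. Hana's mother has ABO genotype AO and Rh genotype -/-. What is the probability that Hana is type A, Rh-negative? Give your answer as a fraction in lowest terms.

Hana's father's ABO genotype from BB × AO: 1/2 AB, 1/2 BO.
Crossing each possibility with the mother AO and summing P(type A): 1/2·1/2 + 1/2·1/4 = 3/8.
Similarly for Rh via the father's Rh distribution: P(Rh-) = 1/2.
Independent loci: 3/8 × 1/2 = 3/16.

3/16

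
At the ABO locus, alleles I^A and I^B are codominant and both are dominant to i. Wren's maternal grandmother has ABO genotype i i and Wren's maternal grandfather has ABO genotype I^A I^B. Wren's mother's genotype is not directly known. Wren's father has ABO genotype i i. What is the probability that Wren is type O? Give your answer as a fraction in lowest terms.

Wren's mother's ABO genotype from i i × I^A I^B: 1/2 I^A i, 1/2 I^B i.
Crossing each possibility with the father i i and summing P(type O): 1/2·1/2 + 1/2·1/2 = 1/2.

1/2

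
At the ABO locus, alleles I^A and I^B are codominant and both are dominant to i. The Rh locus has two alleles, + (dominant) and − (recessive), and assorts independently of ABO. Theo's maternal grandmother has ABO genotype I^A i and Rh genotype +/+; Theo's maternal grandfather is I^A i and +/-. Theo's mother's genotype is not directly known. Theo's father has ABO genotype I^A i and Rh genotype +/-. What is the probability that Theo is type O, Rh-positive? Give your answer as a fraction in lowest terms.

Theo's mother's ABO genotype from I^A i × I^A i: 1/4 I^A I^A, 1/2 I^A i, 1/4 i i.
Crossing each possibility with the father I^A i and summing P(type O): 1/4·0 + 1/2·1/4 + 1/4·1/2 = 1/4.
Similarly for Rh via the mother's Rh distribution: P(Rh+) = 7/8.
Independent loci: 1/4 × 7/8 = 7/32.

7/32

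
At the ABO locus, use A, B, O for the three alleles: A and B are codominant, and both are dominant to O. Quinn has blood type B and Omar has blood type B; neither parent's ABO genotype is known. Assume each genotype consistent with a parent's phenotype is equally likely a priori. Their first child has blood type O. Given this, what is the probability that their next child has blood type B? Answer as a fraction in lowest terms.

3/4

Possible genotypes: Quinn ∈ {BB, BO}; Omar ∈ {BB, BO}.
Weight each parental genotype pair by prior × P(type-O child):
  BO × BO: posterior weight 1; P(next child type B) = 3/4.
Weighted sum = 3/4.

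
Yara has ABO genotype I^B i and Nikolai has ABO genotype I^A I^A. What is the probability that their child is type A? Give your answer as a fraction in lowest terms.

ABO cross I^B i × I^A I^A → offspring phenotypes: 1/2 A, 1/2 AB.
So P(type A) = 1/2.

1/2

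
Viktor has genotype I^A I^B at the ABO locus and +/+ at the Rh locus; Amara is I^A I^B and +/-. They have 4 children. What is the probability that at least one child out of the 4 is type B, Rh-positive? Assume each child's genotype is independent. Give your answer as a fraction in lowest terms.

175/256

ABO cross I^A I^B × I^A I^B → 1/4 A, 1/4 B, 1/2 AB.
Rh cross +/+ × +/- → 1 Rh+; so P(type B, Rh-positive) = 1/4 × 1 = 1/4 per child.
P(none) = (3/4)^4 = 81/256; P(at least one) = 1 − 81/256 = 175/256.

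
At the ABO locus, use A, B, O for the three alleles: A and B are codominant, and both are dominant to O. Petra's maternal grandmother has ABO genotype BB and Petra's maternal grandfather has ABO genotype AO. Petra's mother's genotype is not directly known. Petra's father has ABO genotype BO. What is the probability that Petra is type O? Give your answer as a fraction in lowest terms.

1/8

Petra's mother's ABO genotype from BB × AO: 1/2 AB, 1/2 BO.
Crossing each possibility with the father BO and summing P(type O): 1/2·0 + 1/2·1/4 = 1/8.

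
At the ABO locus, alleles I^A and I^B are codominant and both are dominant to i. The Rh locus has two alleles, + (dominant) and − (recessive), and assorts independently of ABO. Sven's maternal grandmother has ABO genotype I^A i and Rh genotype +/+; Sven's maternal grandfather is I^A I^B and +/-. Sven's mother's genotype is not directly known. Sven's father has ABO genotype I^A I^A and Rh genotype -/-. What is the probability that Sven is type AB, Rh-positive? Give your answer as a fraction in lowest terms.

3/16

Sven's mother's ABO genotype from I^A i × I^A I^B: 1/4 I^A I^A, 1/4 I^A I^B, 1/4 I^A i, 1/4 I^B i.
Crossing each possibility with the father I^A I^A and summing P(type AB): 1/4·0 + 1/4·1/2 + 1/4·0 + 1/4·1/2 = 1/4.
Similarly for Rh via the mother's Rh distribution: P(Rh+) = 3/4.
Independent loci: 1/4 × 3/4 = 3/16.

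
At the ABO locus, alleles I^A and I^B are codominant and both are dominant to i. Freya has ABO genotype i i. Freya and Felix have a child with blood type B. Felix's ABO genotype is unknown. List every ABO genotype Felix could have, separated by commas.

For each candidate genotype of Felix, check whether crossing it with i i can produce every observed child phenotype.
  I^A I^A → possible child types {A} ✗
  I^A I^B → possible child types {A, B} ✓
  I^A i → possible child types {O, A} ✗
  I^B I^B → possible child types {B} ✓
  I^B i → possible child types {O, B} ✓
  i i → possible child types {O} ✗

I^A I^B, I^B I^B, I^B i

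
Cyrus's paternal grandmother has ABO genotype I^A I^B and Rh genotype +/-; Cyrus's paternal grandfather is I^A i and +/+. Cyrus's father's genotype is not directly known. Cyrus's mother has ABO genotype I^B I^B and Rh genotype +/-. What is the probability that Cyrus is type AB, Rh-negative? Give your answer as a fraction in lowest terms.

Cyrus's father's ABO genotype from I^A I^B × I^A i: 1/4 I^A I^A, 1/4 I^A I^B, 1/4 I^A i, 1/4 I^B i.
Crossing each possibility with the mother I^B I^B and summing P(type AB): 1/4·1 + 1/4·1/2 + 1/4·1/2 + 1/4·0 = 1/2.
Similarly for Rh via the father's Rh distribution: P(Rh-) = 1/8.
Independent loci: 1/2 × 1/8 = 1/16.

1/16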